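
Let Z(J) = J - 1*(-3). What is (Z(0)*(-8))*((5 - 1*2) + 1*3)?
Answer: -144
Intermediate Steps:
Z(J) = 3 + J (Z(J) = J + 3 = 3 + J)
(Z(0)*(-8))*((5 - 1*2) + 1*3) = ((3 + 0)*(-8))*((5 - 1*2) + 1*3) = (3*(-8))*((5 - 2) + 3) = -24*(3 + 3) = -24*6 = -144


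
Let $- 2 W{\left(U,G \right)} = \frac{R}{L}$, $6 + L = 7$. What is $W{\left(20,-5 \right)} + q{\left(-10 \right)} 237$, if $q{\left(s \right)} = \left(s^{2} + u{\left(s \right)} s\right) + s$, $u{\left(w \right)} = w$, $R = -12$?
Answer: $45036$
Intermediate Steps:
$L = 1$ ($L = -6 + 7 = 1$)
$W{\left(U,G \right)} = 6$ ($W{\left(U,G \right)} = - \frac{\left(-12\right) 1^{-1}}{2} = - \frac{\left(-12\right) 1}{2} = \left(- \frac{1}{2}\right) \left(-12\right) = 6$)
$q{\left(s \right)} = s + 2 s^{2}$ ($q{\left(s \right)} = \left(s^{2} + s s\right) + s = \left(s^{2} + s^{2}\right) + s = 2 s^{2} + s = s + 2 s^{2}$)
$W{\left(20,-5 \right)} + q{\left(-10 \right)} 237 = 6 + - 10 \left(1 + 2 \left(-10\right)\right) 237 = 6 + - 10 \left(1 - 20\right) 237 = 6 + \left(-10\right) \left(-19\right) 237 = 6 + 190 \cdot 237 = 6 + 45030 = 45036$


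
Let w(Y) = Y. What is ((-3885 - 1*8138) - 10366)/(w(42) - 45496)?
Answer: 22389/45454 ≈ 0.49256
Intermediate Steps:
((-3885 - 1*8138) - 10366)/(w(42) - 45496) = ((-3885 - 1*8138) - 10366)/(42 - 45496) = ((-3885 - 8138) - 10366)/(-45454) = (-12023 - 10366)*(-1/45454) = -22389*(-1/45454) = 22389/45454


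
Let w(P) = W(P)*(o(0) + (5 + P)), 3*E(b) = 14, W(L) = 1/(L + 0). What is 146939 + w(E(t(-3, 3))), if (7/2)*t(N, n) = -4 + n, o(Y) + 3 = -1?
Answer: 2057163/14 ≈ 1.4694e+5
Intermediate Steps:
o(Y) = -4 (o(Y) = -3 - 1 = -4)
W(L) = 1/L
t(N, n) = -8/7 + 2*n/7 (t(N, n) = 2*(-4 + n)/7 = -8/7 + 2*n/7)
E(b) = 14/3 (E(b) = (1/3)*14 = 14/3)
w(P) = (1 + P)/P (w(P) = (-4 + (5 + P))/P = (1 + P)/P)
146939 + w(E(t(-3, 3))) = 146939 + (1 + 14/3)/(14/3) = 146939 + (3/14)*(17/3) = 146939 + 17/14 = 2057163/14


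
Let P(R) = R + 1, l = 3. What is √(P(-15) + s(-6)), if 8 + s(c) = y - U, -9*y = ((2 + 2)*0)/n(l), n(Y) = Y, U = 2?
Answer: 2*I*√6 ≈ 4.899*I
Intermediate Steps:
y = 0 (y = -(2 + 2)*0/(9*3) = -4*0/(9*3) = -0/3 = -⅑*0 = 0)
s(c) = -10 (s(c) = -8 + (0 - 1*2) = -8 + (0 - 2) = -8 - 2 = -10)
P(R) = 1 + R
√(P(-15) + s(-6)) = √((1 - 15) - 10) = √(-14 - 10) = √(-24) = 2*I*√6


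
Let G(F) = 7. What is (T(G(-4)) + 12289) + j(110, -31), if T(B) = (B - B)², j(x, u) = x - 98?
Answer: 12301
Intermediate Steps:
j(x, u) = -98 + x
T(B) = 0 (T(B) = 0² = 0)
(T(G(-4)) + 12289) + j(110, -31) = (0 + 12289) + (-98 + 110) = 12289 + 12 = 12301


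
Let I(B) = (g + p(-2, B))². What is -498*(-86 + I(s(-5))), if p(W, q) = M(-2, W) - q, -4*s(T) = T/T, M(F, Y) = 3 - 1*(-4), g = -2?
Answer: 232815/8 ≈ 29102.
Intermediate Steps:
M(F, Y) = 7 (M(F, Y) = 3 + 4 = 7)
s(T) = -¼ (s(T) = -T/(4*T) = -¼*1 = -¼)
p(W, q) = 7 - q
I(B) = (5 - B)² (I(B) = (-2 + (7 - B))² = (5 - B)²)
-498*(-86 + I(s(-5))) = -498*(-86 + (-5 - ¼)²) = -498*(-86 + (-21/4)²) = -498*(-86 + 441/16) = -498*(-935/16) = 232815/8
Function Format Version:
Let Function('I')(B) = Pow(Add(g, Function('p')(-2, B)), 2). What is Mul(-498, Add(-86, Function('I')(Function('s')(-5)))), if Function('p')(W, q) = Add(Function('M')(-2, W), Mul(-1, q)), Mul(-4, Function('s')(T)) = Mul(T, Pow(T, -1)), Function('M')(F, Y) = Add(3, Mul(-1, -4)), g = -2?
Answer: Rational(232815, 8) ≈ 29102.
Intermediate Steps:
Function('M')(F, Y) = 7 (Function('M')(F, Y) = Add(3, 4) = 7)
Function('s')(T) = Rational(-1, 4) (Function('s')(T) = Mul(Rational(-1, 4), Mul(T, Pow(T, -1))) = Mul(Rational(-1, 4), 1) = Rational(-1, 4))
Function('p')(W, q) = Add(7, Mul(-1, q))
Function('I')(B) = Pow(Add(5, Mul(-1, B)), 2) (Function('I')(B) = Pow(Add(-2, Add(7, Mul(-1, B))), 2) = Pow(Add(5, Mul(-1, B)), 2))
Mul(-498, Add(-86, Function('I')(Function('s')(-5)))) = Mul(-498, Add(-86, Pow(Add(-5, Rational(-1, 4)), 2))) = Mul(-498, Add(-86, Pow(Rational(-21, 4), 2))) = Mul(-498, Add(-86, Rational(441, 16))) = Mul(-498, Rational(-935, 16)) = Rational(232815, 8)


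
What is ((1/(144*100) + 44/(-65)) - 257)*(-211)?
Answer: 10178029577/187200 ≈ 54370.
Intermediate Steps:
((1/(144*100) + 44/(-65)) - 257)*(-211) = (((1/144)*(1/100) + 44*(-1/65)) - 257)*(-211) = ((1/14400 - 44/65) - 257)*(-211) = (-126707/187200 - 257)*(-211) = -48237107/187200*(-211) = 10178029577/187200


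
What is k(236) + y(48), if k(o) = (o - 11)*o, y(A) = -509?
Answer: 52591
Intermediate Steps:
k(o) = o*(-11 + o) (k(o) = (-11 + o)*o = o*(-11 + o))
k(236) + y(48) = 236*(-11 + 236) - 509 = 236*225 - 509 = 53100 - 509 = 52591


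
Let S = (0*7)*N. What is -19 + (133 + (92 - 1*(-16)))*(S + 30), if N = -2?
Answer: 7211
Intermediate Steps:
S = 0 (S = (0*7)*(-2) = 0*(-2) = 0)
-19 + (133 + (92 - 1*(-16)))*(S + 30) = -19 + (133 + (92 - 1*(-16)))*(0 + 30) = -19 + (133 + (92 + 16))*30 = -19 + (133 + 108)*30 = -19 + 241*30 = -19 + 7230 = 7211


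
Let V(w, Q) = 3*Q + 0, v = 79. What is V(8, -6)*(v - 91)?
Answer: 216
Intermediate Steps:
V(w, Q) = 3*Q
V(8, -6)*(v - 91) = (3*(-6))*(79 - 91) = -18*(-12) = 216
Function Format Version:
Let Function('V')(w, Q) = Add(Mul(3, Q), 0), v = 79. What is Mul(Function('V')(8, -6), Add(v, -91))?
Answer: 216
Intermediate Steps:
Function('V')(w, Q) = Mul(3, Q)
Mul(Function('V')(8, -6), Add(v, -91)) = Mul(Mul(3, -6), Add(79, -91)) = Mul(-18, -12) = 216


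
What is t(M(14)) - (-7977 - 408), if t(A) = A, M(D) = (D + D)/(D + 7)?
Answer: 25159/3 ≈ 8386.3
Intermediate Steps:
M(D) = 2*D/(7 + D) (M(D) = (2*D)/(7 + D) = 2*D/(7 + D))
t(M(14)) - (-7977 - 408) = 2*14/(7 + 14) - (-7977 - 408) = 2*14/21 - 1*(-8385) = 2*14*(1/21) + 8385 = 4/3 + 8385 = 25159/3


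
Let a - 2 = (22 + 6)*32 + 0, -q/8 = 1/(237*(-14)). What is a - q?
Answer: 1489778/1659 ≈ 898.00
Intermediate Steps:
q = 4/1659 (q = -8/(237*(-14)) = -8/(-3318) = -8*(-1/3318) = 4/1659 ≈ 0.0024111)
a = 898 (a = 2 + ((22 + 6)*32 + 0) = 2 + (28*32 + 0) = 2 + (896 + 0) = 2 + 896 = 898)
a - q = 898 - 1*4/1659 = 898 - 4/1659 = 1489778/1659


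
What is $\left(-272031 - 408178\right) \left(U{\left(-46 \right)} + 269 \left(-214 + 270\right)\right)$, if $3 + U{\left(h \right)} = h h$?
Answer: $-11683949993$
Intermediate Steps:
$U{\left(h \right)} = -3 + h^{2}$ ($U{\left(h \right)} = -3 + h h = -3 + h^{2}$)
$\left(-272031 - 408178\right) \left(U{\left(-46 \right)} + 269 \left(-214 + 270\right)\right) = \left(-272031 - 408178\right) \left(\left(-3 + \left(-46\right)^{2}\right) + 269 \left(-214 + 270\right)\right) = - 680209 \left(\left(-3 + 2116\right) + 269 \cdot 56\right) = - 680209 \left(2113 + 15064\right) = \left(-680209\right) 17177 = -11683949993$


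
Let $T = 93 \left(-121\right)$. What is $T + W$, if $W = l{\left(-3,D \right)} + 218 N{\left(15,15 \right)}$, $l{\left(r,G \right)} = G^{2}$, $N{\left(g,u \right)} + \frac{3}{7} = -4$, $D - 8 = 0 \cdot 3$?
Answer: $- \frac{85081}{7} \approx -12154.0$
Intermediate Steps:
$D = 8$ ($D = 8 + 0 \cdot 3 = 8 + 0 = 8$)
$N{\left(g,u \right)} = - \frac{31}{7}$ ($N{\left(g,u \right)} = - \frac{3}{7} - 4 = - \frac{31}{7}$)
$W = - \frac{6310}{7}$ ($W = 8^{2} + 218 \left(- \frac{31}{7}\right) = 64 - \frac{6758}{7} = - \frac{6310}{7} \approx -901.43$)
$T = -11253$
$T + W = -11253 - \frac{6310}{7} = - \frac{85081}{7}$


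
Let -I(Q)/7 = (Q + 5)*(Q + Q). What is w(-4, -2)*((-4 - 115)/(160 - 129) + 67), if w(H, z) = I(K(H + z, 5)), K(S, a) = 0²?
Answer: 0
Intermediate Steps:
K(S, a) = 0
I(Q) = -14*Q*(5 + Q) (I(Q) = -7*(Q + 5)*(Q + Q) = -7*(5 + Q)*2*Q = -14*Q*(5 + Q))
w(H, z) = 0 (w(H, z) = -14*0*(5 + 0) = -14*0*5 = 0)
w(-4, -2)*((-4 - 115)/(160 - 129) + 67) = 0*((-4 - 115)/(160 - 129) + 67) = 0*(-119/31 + 67) = 0*(1958/31) = 0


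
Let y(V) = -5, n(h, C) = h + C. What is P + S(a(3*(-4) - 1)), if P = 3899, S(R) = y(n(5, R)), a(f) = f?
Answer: 3894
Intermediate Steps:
n(h, C) = C + h
S(R) = -5
P + S(a(3*(-4) - 1)) = 3899 - 5 = 3894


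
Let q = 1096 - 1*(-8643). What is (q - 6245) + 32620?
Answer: 36114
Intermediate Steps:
q = 9739 (q = 1096 + 8643 = 9739)
(q - 6245) + 32620 = (9739 - 6245) + 32620 = 3494 + 32620 = 36114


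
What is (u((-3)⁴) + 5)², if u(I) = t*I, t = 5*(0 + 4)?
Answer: 2640625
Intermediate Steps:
t = 20 (t = 5*4 = 20)
u(I) = 20*I
(u((-3)⁴) + 5)² = (20*(-3)⁴ + 5)² = (20*81 + 5)² = (1620 + 5)² = 1625² = 2640625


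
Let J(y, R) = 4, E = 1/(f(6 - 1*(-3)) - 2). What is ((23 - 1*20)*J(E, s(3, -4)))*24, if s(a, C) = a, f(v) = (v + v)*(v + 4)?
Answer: 288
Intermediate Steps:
f(v) = 2*v*(4 + v) (f(v) = (2*v)*(4 + v) = 2*v*(4 + v))
E = 1/232 (E = 1/(2*(6 - 1*(-3))*(4 + (6 - 1*(-3))) - 2) = 1/(2*(6 + 3)*(4 + (6 + 3)) - 2) = 1/(2*9*(4 + 9) - 2) = 1/(2*9*13 - 2) = 1/(234 - 2) = 1/232 ≈ 0.0043103)
((23 - 1*20)*J(E, s(3, -4)))*24 = ((23 - 1*20)*4)*24 = ((23 - 20)*4)*24 = (3*4)*24 = 12*24 = 288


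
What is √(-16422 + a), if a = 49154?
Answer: 14*√167 ≈ 180.92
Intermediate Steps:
√(-16422 + a) = √(-16422 + 49154) = √32732 = 14*√167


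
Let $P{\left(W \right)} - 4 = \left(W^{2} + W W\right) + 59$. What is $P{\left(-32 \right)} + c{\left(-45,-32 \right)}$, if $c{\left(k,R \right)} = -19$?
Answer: $2092$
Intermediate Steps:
$P{\left(W \right)} = 63 + 2 W^{2}$ ($P{\left(W \right)} = 4 + \left(\left(W^{2} + W W\right) + 59\right) = 4 + \left(\left(W^{2} + W^{2}\right) + 59\right) = 4 + \left(2 W^{2} + 59\right) = 4 + \left(59 + 2 W^{2}\right) = 63 + 2 W^{2}$)
$P{\left(-32 \right)} + c{\left(-45,-32 \right)} = \left(63 + 2 \left(-32\right)^{2}\right) - 19 = \left(63 + 2 \cdot 1024\right) - 19 = \left(63 + 2048\right) - 19 = 2111 - 19 = 2092$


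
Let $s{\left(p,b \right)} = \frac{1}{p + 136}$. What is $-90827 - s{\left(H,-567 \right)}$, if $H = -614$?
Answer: $- \frac{43415305}{478} \approx -90827.0$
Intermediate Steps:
$s{\left(p,b \right)} = \frac{1}{136 + p}$
$-90827 - s{\left(H,-567 \right)} = -90827 - \frac{1}{136 - 614} = -90827 - \frac{1}{-478} = -90827 - - \frac{1}{478} = -90827 + \frac{1}{478} = - \frac{43415305}{478}$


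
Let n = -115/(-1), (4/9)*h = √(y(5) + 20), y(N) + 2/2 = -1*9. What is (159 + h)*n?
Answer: 18285 + 1035*√10/4 ≈ 19103.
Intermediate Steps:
y(N) = -10 (y(N) = -1 - 1*9 = -1 - 9 = -10)
h = 9*√10/4 (h = 9*√(-10 + 20)/4 = 9*√10/4 ≈ 7.1151)
n = 115 (n = -115*(-1) = 115)
(159 + h)*n = (159 + 9*√10/4)*115 = 18285 + 1035*√10/4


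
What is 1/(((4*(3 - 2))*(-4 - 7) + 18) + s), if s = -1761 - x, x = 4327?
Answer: -1/6114 ≈ -0.00016356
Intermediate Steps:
s = -6088 (s = -1761 - 1*4327 = -1761 - 4327 = -6088)
1/(((4*(3 - 2))*(-4 - 7) + 18) + s) = 1/(((4*(3 - 2))*(-4 - 7) + 18) - 6088) = 1/(((4*1)*(-11) + 18) - 6088) = 1/((4*(-11) + 18) - 6088) = 1/((-44 + 18) - 6088) = 1/(-26 - 6088) = 1/(-6114) = -1/6114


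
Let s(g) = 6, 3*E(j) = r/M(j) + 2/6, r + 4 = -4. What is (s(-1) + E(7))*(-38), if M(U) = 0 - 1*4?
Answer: -2318/9 ≈ -257.56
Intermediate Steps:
r = -8 (r = -4 - 4 = -8)
M(U) = -4 (M(U) = 0 - 4 = -4)
E(j) = 7/9 (E(j) = (-8/(-4) + 2/6)/3 = (-8*(-¼) + 2*(⅙))/3 = (2 + ⅓)/3 = (⅓)*(7/3) = 7/9)
(s(-1) + E(7))*(-38) = (6 + 7/9)*(-38) = (61/9)*(-38) = -2318/9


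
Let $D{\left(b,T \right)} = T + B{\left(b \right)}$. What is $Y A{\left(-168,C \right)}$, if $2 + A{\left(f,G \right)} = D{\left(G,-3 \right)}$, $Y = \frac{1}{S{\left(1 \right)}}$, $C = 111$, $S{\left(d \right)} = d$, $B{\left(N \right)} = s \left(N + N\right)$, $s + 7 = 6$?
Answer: $-227$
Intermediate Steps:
$s = -1$ ($s = -7 + 6 = -1$)
$B{\left(N \right)} = - 2 N$ ($B{\left(N \right)} = - (N + N) = - 2 N$)
$D{\left(b,T \right)} = T - 2 b$
$Y = 1$ ($Y = 1^{-1} = 1$)
$A{\left(f,G \right)} = -5 - 2 G$ ($A{\left(f,G \right)} = -2 - \left(3 + 2 G\right) = -5 - 2 G$)
$Y A{\left(-168,C \right)} = 1 \left(-5 - 222\right) = 1 \left(-227\right) = -227$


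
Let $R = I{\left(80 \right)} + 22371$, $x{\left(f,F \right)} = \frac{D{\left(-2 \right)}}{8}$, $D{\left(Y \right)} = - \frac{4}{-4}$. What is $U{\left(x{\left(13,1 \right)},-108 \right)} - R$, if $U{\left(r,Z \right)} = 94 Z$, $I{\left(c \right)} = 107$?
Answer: $-32630$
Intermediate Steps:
$D{\left(Y \right)} = 1$ ($D{\left(Y \right)} = \left(-4\right) \left(- \frac{1}{4}\right) = 1$)
$x{\left(f,F \right)} = \frac{1}{8}$ ($x{\left(f,F \right)} = 1 \cdot \frac{1}{8} = \frac{1}{8}$)
$R = 22478$ ($R = 107 + 22371 = 22478$)
$U{\left(x{\left(13,1 \right)},-108 \right)} - R = 94 \left(-108\right) - 22478 = -10152 - 22478 = -32630$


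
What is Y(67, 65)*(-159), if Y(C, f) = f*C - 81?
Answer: -679566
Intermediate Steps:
Y(C, f) = -81 + C*f (Y(C, f) = C*f - 81 = -81 + C*f)
Y(67, 65)*(-159) = (-81 + 67*65)*(-159) = (-81 + 4355)*(-159) = 4274*(-159) = -679566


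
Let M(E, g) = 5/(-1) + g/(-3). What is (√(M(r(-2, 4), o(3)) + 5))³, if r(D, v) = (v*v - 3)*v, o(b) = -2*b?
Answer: 2*√2 ≈ 2.8284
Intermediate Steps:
r(D, v) = v*(-3 + v²) (r(D, v) = (v² - 3)*v = (-3 + v²)*v = v*(-3 + v²))
M(E, g) = -5 - g/3 (M(E, g) = 5*(-1) + g*(-⅓) = -5 - g/3)
(√(M(r(-2, 4), o(3)) + 5))³ = (√((-5 - (-2)*3/3) + 5))³ = (√((-5 - ⅓*(-6)) + 5))³ = (√((-5 + 2) + 5))³ = (√(-3 + 5))³ = (√2)³ = 2*√2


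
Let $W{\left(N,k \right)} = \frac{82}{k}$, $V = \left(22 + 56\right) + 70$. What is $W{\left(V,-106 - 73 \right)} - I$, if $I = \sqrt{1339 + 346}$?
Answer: $- \frac{82}{179} - \sqrt{1685} \approx -41.507$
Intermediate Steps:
$V = 148$ ($V = 78 + 70 = 148$)
$I = \sqrt{1685} \approx 41.049$
$W{\left(V,-106 - 73 \right)} - I = \frac{82}{-106 - 73} - \sqrt{1685} = \frac{82}{-179} - \sqrt{1685} = 82 \left(- \frac{1}{179}\right) - \sqrt{1685} = - \frac{82}{179} - \sqrt{1685}$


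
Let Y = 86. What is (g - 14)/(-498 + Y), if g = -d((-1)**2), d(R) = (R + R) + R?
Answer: 17/412 ≈ 0.041262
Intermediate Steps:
d(R) = 3*R (d(R) = 2*R + R = 3*R)
g = -3 (g = -3*(-1)**2 = -3 ≈ -3.0000)
(g - 14)/(-498 + Y) = (-3 - 14)/(-498 + 86) = -17/(-412) = -1/412*(-17) = 17/412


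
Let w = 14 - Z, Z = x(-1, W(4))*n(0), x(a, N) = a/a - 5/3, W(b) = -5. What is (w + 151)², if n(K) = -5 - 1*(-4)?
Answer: 243049/9 ≈ 27005.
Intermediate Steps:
n(K) = -1 (n(K) = -5 + 4 = -1)
x(a, N) = -⅔ (x(a, N) = 1 - 5*⅓ = 1 - 5/3 = -⅔)
Z = ⅔ (Z = -⅔*(-1) = ⅔ ≈ 0.66667)
w = 40/3 (w = 14 - 1*⅔ = 14 - ⅔ = 40/3 ≈ 13.333)
(w + 151)² = (40/3 + 151)² = (493/3)² = 243049/9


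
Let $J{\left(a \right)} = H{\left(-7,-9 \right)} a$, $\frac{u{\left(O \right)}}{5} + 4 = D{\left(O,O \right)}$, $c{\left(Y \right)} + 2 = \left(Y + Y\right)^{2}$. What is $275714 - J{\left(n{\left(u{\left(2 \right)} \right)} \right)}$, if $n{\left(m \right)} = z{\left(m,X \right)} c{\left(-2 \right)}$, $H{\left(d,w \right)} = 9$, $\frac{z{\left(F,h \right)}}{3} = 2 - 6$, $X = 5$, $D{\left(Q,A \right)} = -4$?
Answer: $277226$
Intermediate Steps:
$z{\left(F,h \right)} = -12$ ($z{\left(F,h \right)} = 3 \left(2 - 6\right) = 3 \left(-4\right) = -12$)
$c{\left(Y \right)} = -2 + 4 Y^{2}$ ($c{\left(Y \right)} = -2 + \left(Y + Y\right)^{2} = -2 + \left(2 Y\right)^{2} = -2 + 4 Y^{2}$)
$u{\left(O \right)} = -40$ ($u{\left(O \right)} = -20 + 5 \left(-4\right) = -20 - 20 = -40$)
$n{\left(m \right)} = -168$ ($n{\left(m \right)} = - 12 \left(-2 + 4 \left(-2\right)^{2}\right) = - 12 \left(-2 + 4 \cdot 4\right) = - 12 \left(-2 + 16\right) = \left(-12\right) 14 = -168$)
$J{\left(a \right)} = 9 a$
$275714 - J{\left(n{\left(u{\left(2 \right)} \right)} \right)} = 275714 - 9 \left(-168\right) = 275714 - -1512 = 275714 + 1512 = 277226$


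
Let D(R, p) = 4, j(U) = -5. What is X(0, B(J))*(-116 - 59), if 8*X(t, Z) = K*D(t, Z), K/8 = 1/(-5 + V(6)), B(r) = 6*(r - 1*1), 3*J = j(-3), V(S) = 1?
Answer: 175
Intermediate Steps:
J = -5/3 (J = (⅓)*(-5) = -5/3 ≈ -1.6667)
B(r) = -6 + 6*r (B(r) = 6*(r - 1) = 6*(-1 + r) = -6 + 6*r)
K = -2 (K = 8/(-5 + 1) = 8/(-4) = 8*(-¼) = -2)
X(t, Z) = -1 (X(t, Z) = (-2*4)/8 = (⅛)*(-8) = -1)
X(0, B(J))*(-116 - 59) = -(-116 - 59) = -1*(-175) = 175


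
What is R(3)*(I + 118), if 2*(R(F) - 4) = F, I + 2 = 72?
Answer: 1034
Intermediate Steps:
I = 70 (I = -2 + 72 = 70)
R(F) = 4 + F/2
R(3)*(I + 118) = (4 + (½)*3)*(70 + 118) = (4 + 3/2)*188 = (11/2)*188 = 1034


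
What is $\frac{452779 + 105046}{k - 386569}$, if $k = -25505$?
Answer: $- \frac{557825}{412074} \approx -1.3537$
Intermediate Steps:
$\frac{452779 + 105046}{k - 386569} = \frac{452779 + 105046}{-25505 - 386569} = \frac{557825}{-412074} = 557825 \left(- \frac{1}{412074}\right) = - \frac{557825}{412074}$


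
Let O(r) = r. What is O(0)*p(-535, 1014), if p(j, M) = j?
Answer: 0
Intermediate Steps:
O(0)*p(-535, 1014) = 0*(-535) = 0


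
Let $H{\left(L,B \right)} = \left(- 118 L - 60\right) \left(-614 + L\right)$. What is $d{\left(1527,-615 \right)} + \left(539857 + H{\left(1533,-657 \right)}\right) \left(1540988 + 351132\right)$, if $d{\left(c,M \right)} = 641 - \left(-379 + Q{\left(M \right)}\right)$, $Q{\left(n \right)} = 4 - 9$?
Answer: $-313631886971255$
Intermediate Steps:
$H{\left(L,B \right)} = \left(-614 + L\right) \left(-60 - 118 L\right)$ ($H{\left(L,B \right)} = \left(-60 - 118 L\right) \left(-614 + L\right) = \left(-614 + L\right) \left(-60 - 118 L\right)$)
$Q{\left(n \right)} = -5$ ($Q{\left(n \right)} = 4 - 9 = -5$)
$d{\left(c,M \right)} = 1025$ ($d{\left(c,M \right)} = 641 - \left(-379 - 5\right) = 641 - -384 = 641 + 384 = 1025$)
$d{\left(1527,-615 \right)} + \left(539857 + H{\left(1533,-657 \right)}\right) \left(1540988 + 351132\right) = 1025 + \left(539857 + \left(36840 - 118 \cdot 1533^{2} + 72392 \cdot 1533\right)\right) \left(1540988 + 351132\right) = 1025 + \left(539857 + \left(36840 - 277310502 + 110976936\right)\right) 1892120 = 1025 + \left(539857 - 166296726\right) 1892120 = 1025 - 313631886972280 = -313631886971255$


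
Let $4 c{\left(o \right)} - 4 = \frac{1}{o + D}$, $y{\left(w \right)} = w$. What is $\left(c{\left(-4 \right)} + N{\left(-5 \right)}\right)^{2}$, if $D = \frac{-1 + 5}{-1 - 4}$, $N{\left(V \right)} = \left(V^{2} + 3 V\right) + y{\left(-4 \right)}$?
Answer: $\frac{444889}{9216} \approx 48.274$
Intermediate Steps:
$N{\left(V \right)} = -4 + V^{2} + 3 V$ ($N{\left(V \right)} = \left(V^{2} + 3 V\right) - 4 = -4 + V^{2} + 3 V$)
$D = - \frac{4}{5}$ ($D = \frac{4}{-5} = 4 \left(- \frac{1}{5}\right) = - \frac{4}{5} \approx -0.8$)
$c{\left(o \right)} = 1 + \frac{1}{4 \left(- \frac{4}{5} + o\right)}$ ($c{\left(o \right)} = 1 + \frac{1}{4 \left(o - \frac{4}{5}\right)} = 1 + \frac{1}{4 \left(- \frac{4}{5} + o\right)}$)
$\left(c{\left(-4 \right)} + N{\left(-5 \right)}\right)^{2} = \left(\frac{-11 + 20 \left(-4\right)}{4 \left(-4 + 5 \left(-4\right)\right)} + \left(-4 + \left(-5\right)^{2} + 3 \left(-5\right)\right)\right)^{2} = \left(\frac{-11 - 80}{4 \left(-4 - 20\right)} - -6\right)^{2} = \left(\frac{1}{4} \frac{1}{-24} \left(-91\right) + 6\right)^{2} = \left(\frac{1}{4} \left(- \frac{1}{24}\right) \left(-91\right) + 6\right)^{2} = \left(\frac{91}{96} + 6\right)^{2} = \left(\frac{667}{96}\right)^{2} = \frac{444889}{9216}$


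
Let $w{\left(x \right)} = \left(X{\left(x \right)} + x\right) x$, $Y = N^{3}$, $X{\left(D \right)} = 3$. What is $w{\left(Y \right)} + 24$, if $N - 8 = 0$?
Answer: $263704$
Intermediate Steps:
$N = 8$ ($N = 8 + 0 = 8$)
$Y = 512$ ($Y = 8^{3} = 512$)
$w{\left(x \right)} = x \left(3 + x\right)$ ($w{\left(x \right)} = \left(3 + x\right) x = x \left(3 + x\right)$)
$w{\left(Y \right)} + 24 = 512 \left(3 + 512\right) + 24 = 512 \cdot 515 + 24 = 263680 + 24 = 263704$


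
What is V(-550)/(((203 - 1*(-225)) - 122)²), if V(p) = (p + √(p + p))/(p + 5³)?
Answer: 11/795906 - I*√11/3979530 ≈ 1.3821e-5 - 8.3342e-7*I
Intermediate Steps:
V(p) = (p + √2*√p)/(125 + p) (V(p) = (p + √(2*p))/(p + 125) = (p + √2*√p)/(125 + p))
V(-550)/(((203 - 1*(-225)) - 122)²) = ((-550 + √2*√(-550))/(125 - 550))/(((203 - 1*(-225)) - 122)²) = ((-550 + √2*(5*I*√22))/(-425))/(((203 + 225) - 122)²) = (-(-550 + 10*I*√11)/425)/((428 - 122)²) = (22/17 - 2*I*√11/85)/(306²) = (22/17 - 2*I*√11/85)/93636 = (22/17 - 2*I*√11/85)*(1/93636) = 11/795906 - I*√11/3979530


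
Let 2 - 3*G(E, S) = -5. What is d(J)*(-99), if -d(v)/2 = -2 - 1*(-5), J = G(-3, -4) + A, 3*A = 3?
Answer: 594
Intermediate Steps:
A = 1 (A = (⅓)*3 = 1)
G(E, S) = 7/3 (G(E, S) = ⅔ - ⅓*(-5) = ⅔ + 5/3 = 7/3)
J = 10/3 (J = 7/3 + 1 = 10/3 ≈ 3.3333)
d(v) = -6 (d(v) = -2*(-2 - 1*(-5)) = -2*(-2 + 5) = -2*3 = -6)
d(J)*(-99) = -6*(-99) = 594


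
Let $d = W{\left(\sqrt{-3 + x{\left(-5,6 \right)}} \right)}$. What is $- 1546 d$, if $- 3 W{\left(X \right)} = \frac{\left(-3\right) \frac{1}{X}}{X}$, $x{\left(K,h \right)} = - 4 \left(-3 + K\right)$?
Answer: $- \frac{1546}{29} \approx -53.31$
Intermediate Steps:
$x{\left(K,h \right)} = 12 - 4 K$
$W{\left(X \right)} = \frac{1}{X^{2}}$ ($W{\left(X \right)} = - \frac{- \frac{3}{X} \frac{1}{X}}{3} = - \frac{\left(-3\right) \frac{1}{X^{2}}}{3} = \frac{1}{X^{2}}$)
$d = \frac{1}{29}$ ($d = \frac{1}{-3 + \left(12 - -20\right)} = \frac{1}{-3 + \left(12 + 20\right)} = \frac{1}{-3 + 32} = \frac{1}{29} \approx 0.034483$)
$- 1546 d = \left(-1546\right) \frac{1}{29} = - \frac{1546}{29}$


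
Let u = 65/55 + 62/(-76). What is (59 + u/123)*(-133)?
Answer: -7078351/902 ≈ -7847.4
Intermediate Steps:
u = 153/418 (u = 65*(1/55) + 62*(-1/76) = 13/11 - 31/38 = 153/418 ≈ 0.36603)
(59 + u/123)*(-133) = (59 + (153/418)/123)*(-133) = (59 + (153/418)*(1/123))*(-133) = (59 + 51/17138)*(-133) = (1011193/17138)*(-133) = -7078351/902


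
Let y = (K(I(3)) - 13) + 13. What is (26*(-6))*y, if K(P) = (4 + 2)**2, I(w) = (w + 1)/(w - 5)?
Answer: -5616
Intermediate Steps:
I(w) = (1 + w)/(-5 + w)
K(P) = 36 (K(P) = 6**2 = 36)
y = 36 (y = (36 - 13) + 13 = 23 + 13 = 36)
(26*(-6))*y = (26*(-6))*36 = -156*36 = -5616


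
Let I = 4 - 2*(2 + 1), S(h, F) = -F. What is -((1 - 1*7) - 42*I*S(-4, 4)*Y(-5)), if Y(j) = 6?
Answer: 2022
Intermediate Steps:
I = -2 (I = 4 - 2*3 = 4 - 6 = -2)
-((1 - 1*7) - 42*I*S(-4, 4)*Y(-5)) = -((1 - 1*7) - 42*(-(-2)*4)*6) = -((1 - 7) - 42*(-2*(-4))*6) = -(-6 - 336*6) = -(-6 - 42*48) = -(-6 - 2016) = -1*(-2022) = 2022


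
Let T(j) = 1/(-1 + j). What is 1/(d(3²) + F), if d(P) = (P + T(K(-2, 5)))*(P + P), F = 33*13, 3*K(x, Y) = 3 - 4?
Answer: 2/1155 ≈ 0.0017316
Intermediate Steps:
K(x, Y) = -⅓ (K(x, Y) = (3 - 4)/3 = (⅓)*(-1) = -⅓)
F = 429
d(P) = 2*P*(-¾ + P) (d(P) = (P + 1/(-1 - ⅓))*(P + P) = (P + 1/(-4/3))*(2*P) = (P - ¾)*(2*P) = (-¾ + P)*(2*P) = 2*P*(-¾ + P))
1/(d(3²) + F) = 1/((½)*3²*(-3 + 4*3²) + 429) = 1/((½)*9*(-3 + 4*9) + 429) = 1/((½)*9*(-3 + 36) + 429) = 1/((½)*9*33 + 429) = 1/(297/2 + 429) = 1/(1155/2) = 2/1155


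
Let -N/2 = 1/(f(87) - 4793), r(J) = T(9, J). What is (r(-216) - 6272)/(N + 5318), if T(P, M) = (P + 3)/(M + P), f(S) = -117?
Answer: -1062455260/900842679 ≈ -1.1794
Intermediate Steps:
T(P, M) = (3 + P)/(M + P)
r(J) = 12/(9 + J) (r(J) = (3 + 9)/(J + 9) = 12/(9 + J))
N = 1/2455 (N = -2/(-117 - 4793) = -2/(-4910) = -2*(-1/4910) = 1/2455 ≈ 0.00040733)
(r(-216) - 6272)/(N + 5318) = (12/(9 - 216) - 6272)/(1/2455 + 5318) = (12/(-207) - 6272)/(13055691/2455) = (12*(-1/207) - 6272)*(2455/13055691) = (-4/69 - 6272)*(2455/13055691) = -432772/69*2455/13055691 = -1062455260/900842679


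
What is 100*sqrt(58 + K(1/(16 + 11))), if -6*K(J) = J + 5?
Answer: 100*sqrt(4630)/9 ≈ 756.05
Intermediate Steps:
K(J) = -5/6 - J/6 (K(J) = -(J + 5)/6 = -(5 + J)/6 = -5/6 - J/6)
100*sqrt(58 + K(1/(16 + 11))) = 100*sqrt(58 + (-5/6 - 1/(6*(16 + 11)))) = 100*sqrt(58 + (-5/6 - 1/6/27)) = 100*sqrt(58 + (-5/6 - 1/6*1/27)) = 100*sqrt(58 + (-5/6 - 1/162)) = 100*sqrt(58 - 68/81) = 100*sqrt(4630/81) = 100*(sqrt(4630)/9) = 100*sqrt(4630)/9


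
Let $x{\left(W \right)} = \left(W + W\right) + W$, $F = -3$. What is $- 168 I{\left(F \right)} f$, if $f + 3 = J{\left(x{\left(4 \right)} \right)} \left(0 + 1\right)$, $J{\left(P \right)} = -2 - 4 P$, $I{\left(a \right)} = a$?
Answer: $-26712$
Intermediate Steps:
$x{\left(W \right)} = 3 W$ ($x{\left(W \right)} = 2 W + W = 3 W$)
$f = -53$ ($f = -3 + \left(-2 - 4 \cdot 3 \cdot 4\right) \left(0 + 1\right) = -3 + \left(-2 - 48\right) 1 = -3 - 50 = -53$)
$- 168 I{\left(F \right)} f = - 168 \left(\left(-3\right) \left(-53\right)\right) = \left(-168\right) 159 = -26712$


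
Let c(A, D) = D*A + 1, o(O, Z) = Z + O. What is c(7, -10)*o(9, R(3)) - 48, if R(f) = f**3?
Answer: -2532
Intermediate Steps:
o(O, Z) = O + Z
c(A, D) = 1 + A*D (c(A, D) = A*D + 1 = 1 + A*D)
c(7, -10)*o(9, R(3)) - 48 = (1 + 7*(-10))*(9 + 3**3) - 48 = (1 - 70)*(9 + 27) - 48 = -69*36 - 48 = -2484 - 48 = -2532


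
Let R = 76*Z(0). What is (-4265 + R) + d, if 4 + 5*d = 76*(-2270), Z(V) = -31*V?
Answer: -193849/5 ≈ -38770.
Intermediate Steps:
R = 0 (R = 76*(-31*0) = 76*0 = 0)
d = -172524/5 (d = -⅘ + (76*(-2270))/5 = -⅘ + (⅕)*(-172520) = -⅘ - 34504 = -172524/5 ≈ -34505.)
(-4265 + R) + d = (-4265 + 0) - 172524/5 = -4265 - 172524/5 = -193849/5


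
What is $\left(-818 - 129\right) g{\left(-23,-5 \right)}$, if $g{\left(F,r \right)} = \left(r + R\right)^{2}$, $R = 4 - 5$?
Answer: $-34092$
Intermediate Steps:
$R = -1$
$g{\left(F,r \right)} = \left(-1 + r\right)^{2}$ ($g{\left(F,r \right)} = \left(r - 1\right)^{2} = \left(-1 + r\right)^{2}$)
$\left(-818 - 129\right) g{\left(-23,-5 \right)} = \left(-818 - 129\right) \left(-1 - 5\right)^{2} = - 947 \left(-6\right)^{2} = \left(-947\right) 36 = -34092$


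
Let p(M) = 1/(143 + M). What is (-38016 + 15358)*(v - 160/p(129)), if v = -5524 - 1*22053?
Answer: 1610915826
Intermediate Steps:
v = -27577 (v = -5524 - 22053 = -27577)
(-38016 + 15358)*(v - 160/p(129)) = (-38016 + 15358)*(-27577 - 160/(1/(143 + 129))) = -22658*(-27577 - 160/(1/272)) = -22658*(-27577 - 160/1/272) = -22658*(-27577 - 160*272) = -22658*(-27577 - 43520) = -22658*(-71097) = 1610915826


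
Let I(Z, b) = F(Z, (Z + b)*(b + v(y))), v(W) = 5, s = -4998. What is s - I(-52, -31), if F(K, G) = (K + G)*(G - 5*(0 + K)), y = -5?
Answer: -5097306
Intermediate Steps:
F(K, G) = (G + K)*(G - 5*K)
I(Z, b) = -5*Z² + (5 + b)²*(Z + b)² - 4*Z*(5 + b)*(Z + b) (I(Z, b) = ((Z + b)*(b + 5))² - 5*Z² - 4*(Z + b)*(b + 5)*Z = ((Z + b)*(5 + b))² - 5*Z² - 4*(Z + b)*(5 + b)*Z = ((5 + b)*(Z + b))² - 5*Z² - 4*(5 + b)*(Z + b)*Z = (5 + b)²*(Z + b)² - 5*Z² - 4*Z*(5 + b)*(Z + b) = -5*Z² + (5 + b)²*(Z + b)² - 4*Z*(5 + b)*(Z + b))
s - I(-52, -31) = -4998 - (((-31)² + 5*(-52) + 5*(-31) - 52*(-31))² - 5*(-52)² - 4*(-52)*((-31)² + 5*(-52) + 5*(-31) - 52*(-31))) = -4998 - ((961 - 260 - 155 + 1612)² - 5*2704 - 4*(-52)*(961 - 260 - 155 + 1612)) = -4998 - (2158² - 13520 - 4*(-52)*2158) = -4998 - (4656964 - 13520 + 448864) = -4998 - 1*5092308 = -4998 - 5092308 = -5097306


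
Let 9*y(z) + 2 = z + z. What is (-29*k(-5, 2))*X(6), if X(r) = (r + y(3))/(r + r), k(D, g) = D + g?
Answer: 841/18 ≈ 46.722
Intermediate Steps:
y(z) = -2/9 + 2*z/9 (y(z) = -2/9 + (z + z)/9 = -2/9 + (2*z)/9 = -2/9 + 2*z/9)
X(r) = (4/9 + r)/(2*r) (X(r) = (r + (-2/9 + (2/9)*3))/(r + r) = (r + (-2/9 + ⅔))/((2*r)) = (r + 4/9)*(1/(2*r)) = (4/9 + r)*(1/(2*r)) = (4/9 + r)/(2*r))
(-29*k(-5, 2))*X(6) = (-29*(-5 + 2))*((1/18)*(4 + 9*6)/6) = (-29*(-3))*((1/18)*(⅙)*(4 + 54)) = 87*((1/18)*(⅙)*58) = 87*(29/54) = 841/18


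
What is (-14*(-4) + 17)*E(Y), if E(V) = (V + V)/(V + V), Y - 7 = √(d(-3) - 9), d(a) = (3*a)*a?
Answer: 73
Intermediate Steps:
d(a) = 3*a²
Y = 7 + 3*√2 (Y = 7 + √(3*(-3)² - 9) = 7 + √(3*9 - 9) = 7 + √(27 - 9) = 7 + √18 = 7 + 3*√2 ≈ 11.243)
E(V) = 1 (E(V) = (2*V)/((2*V)) = (2*V)*(1/(2*V)) = 1)
(-14*(-4) + 17)*E(Y) = (-14*(-4) + 17)*1 = (56 + 17)*1 = 73*1 = 73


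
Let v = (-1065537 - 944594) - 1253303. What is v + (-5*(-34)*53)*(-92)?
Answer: -4092354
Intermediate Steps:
v = -3263434 (v = -2010131 - 1253303 = -3263434)
v + (-5*(-34)*53)*(-92) = -3263434 + (-5*(-34)*53)*(-92) = -3263434 + (170*53)*(-92) = -3263434 + 9010*(-92) = -3263434 - 828920 = -4092354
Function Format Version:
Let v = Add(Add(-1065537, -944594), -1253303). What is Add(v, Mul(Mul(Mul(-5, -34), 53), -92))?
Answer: -4092354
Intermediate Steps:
v = -3263434 (v = Add(-2010131, -1253303) = -3263434)
Add(v, Mul(Mul(Mul(-5, -34), 53), -92)) = Add(-3263434, Mul(Mul(Mul(-5, -34), 53), -92)) = Add(-3263434, Mul(Mul(170, 53), -92)) = Add(-3263434, Mul(9010, -92)) = Add(-3263434, -828920) = -4092354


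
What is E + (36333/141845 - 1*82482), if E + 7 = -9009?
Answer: -1179863407/12895 ≈ -91498.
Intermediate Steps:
E = -9016 (E = -7 - 9009 = -9016)
E + (36333/141845 - 1*82482) = -9016 + (36333/141845 - 1*82482) = -9016 + (36333*(1/141845) - 82482) = -9016 + (3303/12895 - 82482) = -9016 - 1063602087/12895 = -1179863407/12895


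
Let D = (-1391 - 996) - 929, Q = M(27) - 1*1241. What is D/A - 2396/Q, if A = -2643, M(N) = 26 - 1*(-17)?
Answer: 8602/2643 ≈ 3.2546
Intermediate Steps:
M(N) = 43 (M(N) = 26 + 17 = 43)
Q = -1198 (Q = 43 - 1*1241 = 43 - 1241 = -1198)
D = -3316 (D = -2387 - 929 = -3316)
D/A - 2396/Q = -3316/(-2643) - 2396/(-1198) = -3316*(-1/2643) - 2396*(-1/1198) = 3316/2643 + 2 = 8602/2643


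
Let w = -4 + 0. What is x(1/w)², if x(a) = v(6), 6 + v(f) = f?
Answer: 0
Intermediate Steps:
w = -4
v(f) = -6 + f
x(a) = 0 (x(a) = -6 + 6 = 0)
x(1/w)² = 0² = 0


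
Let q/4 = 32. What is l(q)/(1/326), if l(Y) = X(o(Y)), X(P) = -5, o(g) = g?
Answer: -1630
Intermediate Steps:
q = 128 (q = 4*32 = 128)
l(Y) = -5
l(q)/(1/326) = -5/(1/326) = -5/1/326 = -5*326 = -1630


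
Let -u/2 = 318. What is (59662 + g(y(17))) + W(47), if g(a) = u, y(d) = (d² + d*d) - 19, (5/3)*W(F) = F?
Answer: 295271/5 ≈ 59054.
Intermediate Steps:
W(F) = 3*F/5
y(d) = -19 + 2*d² (y(d) = (d² + d²) - 19 = 2*d² - 19 = -19 + 2*d²)
u = -636 (u = -2*318 = -636)
g(a) = -636
(59662 + g(y(17))) + W(47) = (59662 - 636) + (⅗)*47 = 59026 + 141/5 = 295271/5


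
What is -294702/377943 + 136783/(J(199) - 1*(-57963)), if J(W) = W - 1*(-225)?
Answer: 11496470565/7355652647 ≈ 1.5629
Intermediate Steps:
J(W) = 225 + W (J(W) = W + 225 = 225 + W)
-294702/377943 + 136783/(J(199) - 1*(-57963)) = -294702/377943 + 136783/((225 + 199) - 1*(-57963)) = -294702*1/377943 + 136783/(424 + 57963) = -98234/125981 + 136783/58387 = 11496470565/7355652647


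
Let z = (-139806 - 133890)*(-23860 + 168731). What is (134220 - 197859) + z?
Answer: -39650676855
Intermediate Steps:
z = -39650613216 (z = -273696*144871 = -39650613216)
(134220 - 197859) + z = (134220 - 197859) - 39650613216 = -63639 - 39650613216 = -39650676855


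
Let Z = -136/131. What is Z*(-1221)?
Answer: 166056/131 ≈ 1267.6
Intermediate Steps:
Z = -136/131 (Z = -136*1/131 = -136/131 ≈ -1.0382)
Z*(-1221) = -136/131*(-1221) = 166056/131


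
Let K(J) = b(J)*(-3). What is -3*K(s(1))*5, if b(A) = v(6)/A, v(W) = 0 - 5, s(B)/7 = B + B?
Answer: -225/14 ≈ -16.071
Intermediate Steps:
s(B) = 14*B (s(B) = 7*(B + B) = 7*(2*B) = 14*B)
v(W) = -5
b(A) = -5/A
K(J) = 15/J (K(J) = -5/J*(-3) = 15/J)
-3*K(s(1))*5 = -45/(14*1)*5 = -45/14*5 = -225/14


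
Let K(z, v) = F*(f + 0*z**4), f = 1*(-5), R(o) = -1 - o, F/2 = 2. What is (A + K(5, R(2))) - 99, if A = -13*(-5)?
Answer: -54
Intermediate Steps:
F = 4 (F = 2*2 = 4)
f = -5
A = 65
K(z, v) = -20 (K(z, v) = 4*(-5 + 0*z**4) = 4*(-5 + 0) = 4*(-5) = -20)
(A + K(5, R(2))) - 99 = (65 - 20) - 99 = 45 - 99 = -54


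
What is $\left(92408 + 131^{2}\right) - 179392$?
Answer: $-69823$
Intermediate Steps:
$\left(92408 + 131^{2}\right) - 179392 = \left(92408 + 17161\right) - 179392 = 109569 - 179392 = -69823$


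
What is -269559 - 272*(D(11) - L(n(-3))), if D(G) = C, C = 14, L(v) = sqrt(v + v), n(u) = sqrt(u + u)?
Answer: -273367 + 272*2**(3/4)*3**(1/4)*sqrt(I) ≈ -2.7294e+5 + 425.7*I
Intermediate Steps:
n(u) = sqrt(2)*sqrt(u) (n(u) = sqrt(2*u) = sqrt(2)*sqrt(u))
L(v) = sqrt(2)*sqrt(v) (L(v) = sqrt(2*v) = sqrt(2)*sqrt(v))
D(G) = 14
-269559 - 272*(D(11) - L(n(-3))) = -269559 - 272*(14 - sqrt(2)*sqrt(sqrt(2)*sqrt(-3))) = -269559 - 272*(14 - sqrt(2)*sqrt(sqrt(2)*(I*sqrt(3)))) = -269559 - 272*(14 - sqrt(2)*sqrt(I*sqrt(6))) = -269559 - 272*(14 - sqrt(2)*6**(1/4)*sqrt(I)) = -269559 - 272*(14 - 2**(3/4)*3**(1/4)*sqrt(I)) = -269559 + (-3808 + 272*2**(3/4)*3**(1/4)*sqrt(I)) = -273367 + 272*2**(3/4)*3**(1/4)*sqrt(I)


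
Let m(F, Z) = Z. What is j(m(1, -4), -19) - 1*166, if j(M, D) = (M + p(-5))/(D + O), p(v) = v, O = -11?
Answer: -1657/10 ≈ -165.70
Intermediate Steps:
j(M, D) = (-5 + M)/(-11 + D) (j(M, D) = (M - 5)/(D - 11) = (-5 + M)/(-11 + D))
j(m(1, -4), -19) - 1*166 = (-5 - 4)/(-11 - 19) - 1*166 = -9/(-30) - 166 = -1/30*(-9) - 166 = 3/10 - 166 = -1657/10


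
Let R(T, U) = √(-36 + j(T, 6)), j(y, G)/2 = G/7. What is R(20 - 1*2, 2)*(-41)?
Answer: -164*I*√105/7 ≈ -240.07*I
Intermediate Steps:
j(y, G) = 2*G/7 (j(y, G) = 2*(G/7) = 2*G/7)
R(T, U) = 4*I*√105/7 (R(T, U) = √(-36 + (2/7)*6) = √(-36 + 12/7) = √(-240/7) = 4*I*√105/7)
R(20 - 1*2, 2)*(-41) = (4*I*√105/7)*(-41) = -164*I*√105/7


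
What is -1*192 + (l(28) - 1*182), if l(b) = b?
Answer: -346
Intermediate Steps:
-1*192 + (l(28) - 1*182) = -1*192 + (28 - 1*182) = -192 + (28 - 182) = -192 - 154 = -346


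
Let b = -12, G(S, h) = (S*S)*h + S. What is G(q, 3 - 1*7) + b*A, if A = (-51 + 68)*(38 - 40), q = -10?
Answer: -2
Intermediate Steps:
G(S, h) = S + h*S² (G(S, h) = S²*h + S = h*S² + S = S + h*S²)
A = -34 (A = 17*(-2) = -34)
G(q, 3 - 1*7) + b*A = -10*(1 - 10*(3 - 1*7)) - 12*(-34) = -10*(1 - 10*(3 - 7)) + 408 = -10*(1 - 10*(-4)) + 408 = -10*(1 + 40) + 408 = -10*41 + 408 = -410 + 408 = -2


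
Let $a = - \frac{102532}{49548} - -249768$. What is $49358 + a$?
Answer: $\frac{3705248129}{12387} \approx 2.9912 \cdot 10^{5}$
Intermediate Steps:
$a = \frac{3093850583}{12387}$ ($a = \left(-102532\right) \frac{1}{49548} + 249768 = - \frac{25633}{12387} + 249768 = \frac{3093850583}{12387} \approx 2.4977 \cdot 10^{5}$)
$49358 + a = 49358 + \frac{3093850583}{12387} = \frac{3705248129}{12387}$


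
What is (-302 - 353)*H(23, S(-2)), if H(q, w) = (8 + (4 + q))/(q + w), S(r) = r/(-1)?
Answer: -917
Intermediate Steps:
S(r) = -r (S(r) = r*(-1) = -r)
H(q, w) = (12 + q)/(q + w)
(-302 - 353)*H(23, S(-2)) = (-302 - 353)*((12 + 23)/(23 - 1*(-2))) = -655*35/(23 + 2) = -655*35/25 = -131*35/5 = -655*7/5 = -917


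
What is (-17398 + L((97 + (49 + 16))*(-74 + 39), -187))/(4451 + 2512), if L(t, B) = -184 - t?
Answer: -11912/6963 ≈ -1.7108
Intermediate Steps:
(-17398 + L((97 + (49 + 16))*(-74 + 39), -187))/(4451 + 2512) = (-17398 + (-184 - (97 + (49 + 16))*(-74 + 39)))/(4451 + 2512) = (-17398 + (-184 - (97 + 65)*(-35)))/6963 = (-17398 + (-184 - 162*(-35)))*(1/6963) = (-17398 + (-184 - 1*(-5670)))*(1/6963) = (-17398 + (-184 + 5670))*(1/6963) = (-17398 + 5486)*(1/6963) = -11912*1/6963 = -11912/6963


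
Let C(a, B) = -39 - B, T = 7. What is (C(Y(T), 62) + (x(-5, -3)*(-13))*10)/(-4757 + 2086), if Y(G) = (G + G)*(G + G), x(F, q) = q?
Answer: -289/2671 ≈ -0.10820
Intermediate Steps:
Y(G) = 4*G² (Y(G) = (2*G)*(2*G) = 4*G²)
(C(Y(T), 62) + (x(-5, -3)*(-13))*10)/(-4757 + 2086) = ((-39 - 1*62) - 3*(-13)*10)/(-4757 + 2086) = ((-39 - 62) + 39*10)/(-2671) = (-101 + 390)*(-1/2671) = 289*(-1/2671) = -289/2671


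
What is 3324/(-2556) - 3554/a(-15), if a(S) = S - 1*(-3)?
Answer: 41871/142 ≈ 294.87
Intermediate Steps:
a(S) = 3 + S (a(S) = S + 3 = 3 + S)
3324/(-2556) - 3554/a(-15) = 3324/(-2556) - 3554/(3 - 15) = 3324*(-1/2556) - 3554/(-12) = -277/213 - 3554*(-1/12) = -277/213 + 1777/6 = 41871/142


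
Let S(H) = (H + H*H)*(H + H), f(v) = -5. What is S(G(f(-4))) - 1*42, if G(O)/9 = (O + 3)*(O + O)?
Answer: 11728758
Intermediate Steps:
G(O) = 18*O*(3 + O) (G(O) = 9*((O + 3)*(O + O)) = 9*((3 + O)*(2*O)) = 9*(2*O*(3 + O)) = 18*O*(3 + O))
S(H) = 2*H*(H + H²) (S(H) = (H + H²)*(2*H) = 2*H*(H + H²))
S(G(f(-4))) - 1*42 = 2*(18*(-5)*(3 - 5))²*(1 + 18*(-5)*(3 - 5)) - 1*42 = 2*(18*(-5)*(-2))²*(1 + 18*(-5)*(-2)) - 42 = 2*180²*(1 + 180) - 42 = 2*32400*181 - 42 = 11728800 - 42 = 11728758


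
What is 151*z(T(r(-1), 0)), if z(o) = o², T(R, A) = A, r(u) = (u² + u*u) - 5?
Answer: 0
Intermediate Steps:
r(u) = -5 + 2*u² (r(u) = (u² + u²) - 5 = 2*u² - 5 = -5 + 2*u²)
151*z(T(r(-1), 0)) = 151*0² = 151*0 = 0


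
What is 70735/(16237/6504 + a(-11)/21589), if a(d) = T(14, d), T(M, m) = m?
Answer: 32997491160/1164349 ≈ 28340.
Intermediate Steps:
a(d) = d
70735/(16237/6504 + a(-11)/21589) = 70735/(16237/6504 - 11/21589) = 70735/(350469049/140414856) = 70735*(140414856/350469049) = 32997491160/1164349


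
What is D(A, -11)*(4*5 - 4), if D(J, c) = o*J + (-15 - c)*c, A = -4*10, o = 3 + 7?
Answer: -5696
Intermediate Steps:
o = 10
A = -40
D(J, c) = 10*J + c*(-15 - c) (D(J, c) = 10*J + (-15 - c)*c = 10*J + c*(-15 - c))
D(A, -11)*(4*5 - 4) = (-1*(-11)² - 15*(-11) + 10*(-40))*(4*5 - 4) = (-1*121 + 165 - 400)*(20 - 4) = (-121 + 165 - 400)*16 = -356*16 = -5696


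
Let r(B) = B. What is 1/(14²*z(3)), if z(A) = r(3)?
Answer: 1/588 ≈ 0.0017007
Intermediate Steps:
z(A) = 3
1/(14²*z(3)) = 1/(14²*3) = 1/(196*3) = 1/588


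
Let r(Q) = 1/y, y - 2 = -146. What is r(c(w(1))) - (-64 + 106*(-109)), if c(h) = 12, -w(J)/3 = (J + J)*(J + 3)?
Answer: 1672991/144 ≈ 11618.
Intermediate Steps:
w(J) = -6*J*(3 + J) (w(J) = -3*(J + J)*(J + 3) = -3*2*J*(3 + J) = -6*J*(3 + J))
y = -144 (y = 2 - 146 = -144)
r(Q) = -1/144 (r(Q) = 1/(-144) = -1/144)
r(c(w(1))) - (-64 + 106*(-109)) = -1/144 - (-64 + 106*(-109)) = -1/144 - (-64 - 11554) = -1/144 - 1*(-11618) = -1/144 + 11618 = 1672991/144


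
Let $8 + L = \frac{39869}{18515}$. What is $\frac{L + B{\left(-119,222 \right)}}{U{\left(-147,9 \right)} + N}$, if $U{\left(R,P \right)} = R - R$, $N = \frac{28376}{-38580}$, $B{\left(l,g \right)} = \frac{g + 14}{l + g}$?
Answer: $\frac{13079223777}{2705715446} \approx 4.8339$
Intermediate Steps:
$L = - \frac{108251}{18515}$ ($L = -8 + \frac{39869}{18515} = - \frac{108251}{18515} \approx -5.8467$)
$B{\left(l,g \right)} = \frac{14 + g}{g + l}$
$N = - \frac{7094}{9645}$ ($N = 28376 \left(- \frac{1}{38580}\right) = - \frac{7094}{9645} \approx -0.73551$)
$U{\left(R,P \right)} = 0$
$\frac{L + B{\left(-119,222 \right)}}{U{\left(-147,9 \right)} + N} = \frac{- \frac{108251}{18515} + \frac{14 + 222}{222 - 119}}{0 - \frac{7094}{9645}} = \frac{- \frac{108251}{18515} + \frac{1}{103} \cdot 236}{- \frac{7094}{9645}} = \left(- \frac{108251}{18515} + \frac{1}{103} \cdot 236\right) \left(- \frac{9645}{7094}\right) = \left(- \frac{108251}{18515} + \frac{236}{103}\right) \left(- \frac{9645}{7094}\right) = \left(- \frac{6780313}{1907045}\right) \left(- \frac{9645}{7094}\right) = \frac{13079223777}{2705715446}$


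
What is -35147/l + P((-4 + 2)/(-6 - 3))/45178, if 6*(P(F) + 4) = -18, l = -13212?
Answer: 113412763/42635124 ≈ 2.6601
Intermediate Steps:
P(F) = -7 (P(F) = -4 + (1/6)*(-18) = -4 - 3 = -7)
-35147/l + P((-4 + 2)/(-6 - 3))/45178 = -35147/(-13212) - 7/45178 = -35147*(-1/13212) - 7*1/45178 = 35147/13212 - 1/6454 = 113412763/42635124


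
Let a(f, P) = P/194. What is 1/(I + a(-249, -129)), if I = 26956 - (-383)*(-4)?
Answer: 194/4932127 ≈ 3.9334e-5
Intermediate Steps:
a(f, P) = P/194 (a(f, P) = P*(1/194) = P/194)
I = 25424 (I = 26956 - 1*1532 = 26956 - 1532 = 25424)
1/(I + a(-249, -129)) = 1/(25424 + (1/194)*(-129)) = 1/(25424 - 129/194) = 1/(4932127/194) = 194/4932127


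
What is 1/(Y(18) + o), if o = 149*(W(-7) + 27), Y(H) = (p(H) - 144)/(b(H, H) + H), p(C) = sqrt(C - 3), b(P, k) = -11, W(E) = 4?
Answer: 225323/1036131706 - 7*sqrt(15)/1036131706 ≈ 0.00021744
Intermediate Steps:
p(C) = sqrt(-3 + C)
Y(H) = (-144 + sqrt(-3 + H))/(-11 + H) (Y(H) = (sqrt(-3 + H) - 144)/(-11 + H) = (-144 + sqrt(-3 + H))/(-11 + H))
o = 4619 (o = 149*(4 + 27) = 149*31 = 4619)
1/(Y(18) + o) = 1/((-144 + sqrt(-3 + 18))/(-11 + 18) + 4619) = 1/((-144 + sqrt(15))/7 + 4619) = 1/((-144/7 + sqrt(15)/7) + 4619) = 1/(32189/7 + sqrt(15)/7)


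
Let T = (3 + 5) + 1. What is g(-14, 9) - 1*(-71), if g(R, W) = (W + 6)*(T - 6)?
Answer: 116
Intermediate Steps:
T = 9 (T = 8 + 1 = 9)
g(R, W) = 18 + 3*W (g(R, W) = (W + 6)*(9 - 6) = (6 + W)*3 = 18 + 3*W)
g(-14, 9) - 1*(-71) = (18 + 3*9) - 1*(-71) = (18 + 27) + 71 = 45 + 71 = 116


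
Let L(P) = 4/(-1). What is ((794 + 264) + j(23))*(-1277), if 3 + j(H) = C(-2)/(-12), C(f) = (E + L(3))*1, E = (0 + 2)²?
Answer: -1347235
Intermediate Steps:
L(P) = -4 (L(P) = 4*(-1) = -4)
E = 4 (E = 2² = 4)
C(f) = 0 (C(f) = (4 - 4)*1 = 0*1 = 0)
j(H) = -3 (j(H) = -3 + 0/(-12) = -3 + 0*(-1/12) = -3 + 0 = -3)
((794 + 264) + j(23))*(-1277) = ((794 + 264) - 3)*(-1277) = (1058 - 3)*(-1277) = 1055*(-1277) = -1347235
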